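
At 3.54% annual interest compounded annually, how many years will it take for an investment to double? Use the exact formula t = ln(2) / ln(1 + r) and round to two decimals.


Doubling condition: (1 + r)^t = 2
Take ln of both sides: t × ln(1 + r) = ln(2)
t = ln(2) / ln(1 + r)
t = 0.693147 / 0.034788
t = 19.92

t = ln(2) / ln(1 + r) = 19.92 years


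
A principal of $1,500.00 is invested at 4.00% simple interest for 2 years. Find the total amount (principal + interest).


Total amount formula: A = P(1 + rt) = P + P·r·t
Interest: I = P × r × t = $1,500.00 × 0.04 × 2 = $120.00
A = P + I = $1,500.00 + $120.00 = $1,620.00

A = P + I = P(1 + rt) = $1,620.00


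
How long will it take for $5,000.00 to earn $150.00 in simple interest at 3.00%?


Rearrange the simple interest formula for t:
I = P × r × t  ⇒  t = I / (P × r)
t = $150.00 / ($5,000.00 × 0.03)
t = 1

t = I/(P×r) = 1 year


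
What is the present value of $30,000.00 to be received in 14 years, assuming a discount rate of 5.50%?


Present value formula: PV = FV / (1 + r)^t
PV = $30,000.00 / (1 + 0.055)^14
PV = $30,000.00 / 2.116091
PV = $14,177.08

PV = FV / (1 + r)^t = $14,177.08


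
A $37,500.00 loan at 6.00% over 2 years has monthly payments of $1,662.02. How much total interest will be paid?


Total paid over the life of the loan = PMT × n.
Total paid = $1,662.02 × 24 = $39,888.48
Total interest = total paid − principal = $39,888.48 − $37,500.00 = $2,388.48

Total interest = (PMT × n) - PV = $2,388.48


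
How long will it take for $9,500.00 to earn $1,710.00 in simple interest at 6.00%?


Rearrange the simple interest formula for t:
I = P × r × t  ⇒  t = I / (P × r)
t = $1,710.00 / ($9,500.00 × 0.06)
t = 3

t = I/(P×r) = 3 years


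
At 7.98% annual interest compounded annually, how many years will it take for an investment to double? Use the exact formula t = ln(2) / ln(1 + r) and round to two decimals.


Doubling condition: (1 + r)^t = 2
Take ln of both sides: t × ln(1 + r) = ln(2)
t = ln(2) / ln(1 + r)
t = 0.693147 / 0.076776
t = 9.03

t = ln(2) / ln(1 + r) = 9.03 years


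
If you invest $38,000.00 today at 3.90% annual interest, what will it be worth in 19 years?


Future value formula: FV = PV × (1 + r)^t
FV = $38,000.00 × (1 + 0.039)^19
FV = $38,000.00 × 2.068690
FV = $78,610.22

FV = PV × (1 + r)^t = $78,610.22


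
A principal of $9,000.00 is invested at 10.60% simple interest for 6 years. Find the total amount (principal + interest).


Total amount formula: A = P(1 + rt) = P + P·r·t
Interest: I = P × r × t = $9,000.00 × 0.106 × 6 = $5,724.00
A = P + I = $9,000.00 + $5,724.00 = $14,724.00

A = P + I = P(1 + rt) = $14,724.00


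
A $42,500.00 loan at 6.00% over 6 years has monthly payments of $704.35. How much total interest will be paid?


Total paid over the life of the loan = PMT × n.
Total paid = $704.35 × 72 = $50,713.20
Total interest = total paid − principal = $50,713.20 − $42,500.00 = $8,213.20

Total interest = (PMT × n) - PV = $8,213.20


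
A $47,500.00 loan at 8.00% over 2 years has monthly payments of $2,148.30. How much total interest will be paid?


Total paid over the life of the loan = PMT × n.
Total paid = $2,148.30 × 24 = $51,559.20
Total interest = total paid − principal = $51,559.20 − $47,500.00 = $4,059.20

Total interest = (PMT × n) - PV = $4,059.20


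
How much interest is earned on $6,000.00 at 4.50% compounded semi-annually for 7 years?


Compound interest earned = final amount − principal.
A = P(1 + r/n)^(nt) = $6,000.00 × (1 + 0.045/2)^(2 × 7) = $8,192.90
Interest = A − P = $8,192.90 − $6,000.00 = $2,192.90

Interest = A - P = $2,192.90


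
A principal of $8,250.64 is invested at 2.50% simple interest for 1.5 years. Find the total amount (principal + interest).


Total amount formula: A = P(1 + rt) = P + P·r·t
Interest: I = P × r × t = $8,250.64 × 0.025 × 1.5 = $309.40
A = P + I = $8,250.64 + $309.40 = $8,560.04

A = P + I = P(1 + rt) = $8,560.04


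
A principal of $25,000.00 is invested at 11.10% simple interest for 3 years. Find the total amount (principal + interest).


Total amount formula: A = P(1 + rt) = P + P·r·t
Interest: I = P × r × t = $25,000.00 × 0.111 × 3 = $8,325.00
A = P + I = $25,000.00 + $8,325.00 = $33,325.00

A = P + I = P(1 + rt) = $33,325.00


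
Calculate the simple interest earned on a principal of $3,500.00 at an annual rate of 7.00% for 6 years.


Simple interest formula: I = P × r × t
I = $3,500.00 × 0.07 × 6
I = $1,470.00

I = P × r × t = $1,470.00


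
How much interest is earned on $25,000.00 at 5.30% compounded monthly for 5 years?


Compound interest earned = final amount − principal.
A = P(1 + r/n)^(nt) = $25,000.00 × (1 + 0.053/12)^(12 × 5) = $32,566.77
Interest = A − P = $32,566.77 − $25,000.00 = $7,566.77

Interest = A - P = $7,566.77


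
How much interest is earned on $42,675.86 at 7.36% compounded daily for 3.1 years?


Compound interest earned = final amount − principal.
A = P(1 + r/n)^(nt) = $42,675.86 × (1 + 0.0736/365)^(365 × 3.1) = $53,611.87
Interest = A − P = $53,611.87 − $42,675.86 = $10,936.01

Interest = A - P = $10,936.01


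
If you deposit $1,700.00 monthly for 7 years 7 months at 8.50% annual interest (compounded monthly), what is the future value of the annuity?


Future value of an ordinary annuity: FV = PMT × ((1 + r)^n − 1) / r
Monthly rate r = 0.085/12 ≈ 0.00708333, n = 91
FV = $1,700.00 × ((1 + 0.085/12)^91 − 1) / (0.085/12)
FV = $1,700.00 × 127.181508
FV = $216,208.56

FV = PMT × ((1+r)^n - 1)/r = $216,208.56


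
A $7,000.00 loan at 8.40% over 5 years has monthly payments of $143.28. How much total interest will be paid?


Total paid over the life of the loan = PMT × n.
Total paid = $143.28 × 60 = $8,596.80
Total interest = total paid − principal = $8,596.80 − $7,000.00 = $1,596.80

Total interest = (PMT × n) - PV = $1,596.80


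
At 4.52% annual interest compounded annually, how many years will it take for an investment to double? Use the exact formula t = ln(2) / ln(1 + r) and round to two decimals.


Doubling condition: (1 + r)^t = 2
Take ln of both sides: t × ln(1 + r) = ln(2)
t = ln(2) / ln(1 + r)
t = 0.693147 / 0.044208
t = 15.68

t = ln(2) / ln(1 + r) = 15.68 years


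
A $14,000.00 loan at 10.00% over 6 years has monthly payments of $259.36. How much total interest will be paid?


Total paid over the life of the loan = PMT × n.
Total paid = $259.36 × 72 = $18,673.92
Total interest = total paid − principal = $18,673.92 − $14,000.00 = $4,673.92

Total interest = (PMT × n) - PV = $4,673.92


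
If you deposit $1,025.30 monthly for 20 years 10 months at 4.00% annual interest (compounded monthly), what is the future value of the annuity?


Future value of an ordinary annuity: FV = PMT × ((1 + r)^n − 1) / r
Monthly rate r = 0.04/12 ≈ 0.00333333, n = 250
FV = $1,025.30 × ((1 + 0.04/12)^250 − 1) / (0.04/12)
FV = $1,025.30 × 389.336815
FV = $399,187.04

FV = PMT × ((1+r)^n - 1)/r = $399,187.04


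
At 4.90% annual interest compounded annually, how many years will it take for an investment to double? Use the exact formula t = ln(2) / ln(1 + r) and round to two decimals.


Doubling condition: (1 + r)^t = 2
Take ln of both sides: t × ln(1 + r) = ln(2)
t = ln(2) / ln(1 + r)
t = 0.693147 / 0.047837
t = 14.49

t = ln(2) / ln(1 + r) = 14.49 years


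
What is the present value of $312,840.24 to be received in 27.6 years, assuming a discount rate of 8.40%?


Present value formula: PV = FV / (1 + r)^t
PV = $312,840.24 / (1 + 0.084)^27.6
PV = $312,840.24 / 9.264206
PV = $33,768.71

PV = FV / (1 + r)^t = $33,768.71


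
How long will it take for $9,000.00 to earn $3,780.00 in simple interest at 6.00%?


Rearrange the simple interest formula for t:
I = P × r × t  ⇒  t = I / (P × r)
t = $3,780.00 / ($9,000.00 × 0.06)
t = 7

t = I/(P×r) = 7 years


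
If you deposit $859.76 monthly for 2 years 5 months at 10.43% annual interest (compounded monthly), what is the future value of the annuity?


Future value of an ordinary annuity: FV = PMT × ((1 + r)^n − 1) / r
Monthly rate r = 0.1043/12 ≈ 0.00869167, n = 29
FV = $859.76 × ((1 + 0.1043/12)^29 − 1) / (0.1043/12)
FV = $859.76 × 32.821156
FV = $28,218.32

FV = PMT × ((1+r)^n - 1)/r = $28,218.32


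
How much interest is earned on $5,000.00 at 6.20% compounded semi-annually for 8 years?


Compound interest earned = final amount − principal.
A = P(1 + r/n)^(nt) = $5,000.00 × (1 + 0.062/2)^(2 × 8) = $8,149.08
Interest = A − P = $8,149.08 − $5,000.00 = $3,149.08

Interest = A - P = $3,149.08


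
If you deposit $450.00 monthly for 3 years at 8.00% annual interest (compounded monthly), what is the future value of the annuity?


Future value of an ordinary annuity: FV = PMT × ((1 + r)^n − 1) / r
Monthly rate r = 0.08/12 ≈ 0.00666667, n = 36
FV = $450.00 × ((1 + 0.08/12)^36 − 1) / (0.08/12)
FV = $450.00 × 40.535558
FV = $18,241.00

FV = PMT × ((1+r)^n - 1)/r = $18,241.00


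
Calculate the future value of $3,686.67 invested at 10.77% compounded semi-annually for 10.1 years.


Compound interest formula: A = P(1 + r/n)^(nt)
A = $3,686.67 × (1 + 0.1077/2)^(2 × 10.1)
Growth factor: (1 + 0.1077/2)^20.2 = 2.884907
A = $3,686.67 × 2.884907
A = $10,635.70

A = P(1 + r/n)^(nt) = $10,635.70


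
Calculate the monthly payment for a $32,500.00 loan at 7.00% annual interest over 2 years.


Loan payment formula: PMT = PV × r / (1 − (1 + r)^(−n))
Monthly rate r = 0.07/12 ≈ 0.00583333, n = 24 months
Denominator: 1 − (1 + 0.07/12)^(−24) = 0.130288
PMT = $32,500.00 × (0.07/12) / 0.130288
PMT = $1,455.11 per month

PMT = PV × r / (1-(1+r)^(-n)) = $1,455.11/month


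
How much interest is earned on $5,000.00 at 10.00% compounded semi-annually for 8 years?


Compound interest earned = final amount − principal.
A = P(1 + r/n)^(nt) = $5,000.00 × (1 + 0.1/2)^(2 × 8) = $10,914.37
Interest = A − P = $10,914.37 − $5,000.00 = $5,914.37

Interest = A - P = $5,914.37


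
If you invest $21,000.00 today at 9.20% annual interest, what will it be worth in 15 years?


Future value formula: FV = PV × (1 + r)^t
FV = $21,000.00 × (1 + 0.092)^15
FV = $21,000.00 × 3.7440322
FV = $78,624.68

FV = PV × (1 + r)^t = $78,624.68


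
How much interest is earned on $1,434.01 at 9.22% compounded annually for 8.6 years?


Compound interest earned = final amount − principal.
A = P(1 + r/n)^(nt) = $1,434.01 × (1 + 0.0922/1)^(1 × 8.6) = $3,061.62
Interest = A − P = $3,061.62 − $1,434.01 = $1,627.61

Interest = A - P = $1,627.61


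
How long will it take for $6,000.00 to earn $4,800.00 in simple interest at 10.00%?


Rearrange the simple interest formula for t:
I = P × r × t  ⇒  t = I / (P × r)
t = $4,800.00 / ($6,000.00 × 0.1)
t = 8

t = I/(P×r) = 8 years


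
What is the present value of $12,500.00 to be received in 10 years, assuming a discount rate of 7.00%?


Present value formula: PV = FV / (1 + r)^t
PV = $12,500.00 / (1 + 0.07)^10
PV = $12,500.00 / 1.967151
PV = $6,354.37

PV = FV / (1 + r)^t = $6,354.37


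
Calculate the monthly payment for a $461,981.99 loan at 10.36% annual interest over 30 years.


Loan payment formula: PMT = PV × r / (1 − (1 + r)^(−n))
Monthly rate r = 0.1036/12 ≈ 0.00863333, n = 360 months
Denominator: 1 − (1 + 0.1036/12)^(−360) = 0.954710
PMT = $461,981.99 × (0.1036/12) / 0.954710
PMT = $4,177.65 per month

PMT = PV × r / (1-(1+r)^(-n)) = $4,177.65/month


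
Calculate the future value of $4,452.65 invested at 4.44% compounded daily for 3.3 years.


Compound interest formula: A = P(1 + r/n)^(nt)
A = $4,452.65 × (1 + 0.0444/365)^(365 × 3.3)
Growth factor: (1 + 0.0444/365)^1204.5 = 1.157788
A = $4,452.65 × 1.157788
A = $5,155.22

A = P(1 + r/n)^(nt) = $5,155.22


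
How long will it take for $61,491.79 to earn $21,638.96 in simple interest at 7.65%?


Rearrange the simple interest formula for t:
I = P × r × t  ⇒  t = I / (P × r)
t = $21,638.96 / ($61,491.79 × 0.0765)
t = 4.6

t = I/(P×r) = 4.6 years


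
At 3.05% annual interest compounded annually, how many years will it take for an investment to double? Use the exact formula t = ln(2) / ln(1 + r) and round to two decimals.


Doubling condition: (1 + r)^t = 2
Take ln of both sides: t × ln(1 + r) = ln(2)
t = ln(2) / ln(1 + r)
t = 0.693147 / 0.030044
t = 23.07

t = ln(2) / ln(1 + r) = 23.07 years


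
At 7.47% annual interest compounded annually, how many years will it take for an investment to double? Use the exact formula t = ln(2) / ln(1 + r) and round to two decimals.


Doubling condition: (1 + r)^t = 2
Take ln of both sides: t × ln(1 + r) = ln(2)
t = ln(2) / ln(1 + r)
t = 0.693147 / 0.072042
t = 9.62

t = ln(2) / ln(1 + r) = 9.62 years


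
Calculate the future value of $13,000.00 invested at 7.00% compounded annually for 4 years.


Compound interest formula: A = P(1 + r/n)^(nt)
A = $13,000.00 × (1 + 0.07/1)^(1 × 4)
Growth factor: (1 + 0.07/1)^4 = 1.310796
A = $13,000.00 × 1.310796
A = $17,040.35

A = P(1 + r/n)^(nt) = $17,040.35


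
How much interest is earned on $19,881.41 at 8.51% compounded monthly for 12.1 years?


Compound interest earned = final amount − principal.
A = P(1 + r/n)^(nt) = $19,881.41 × (1 + 0.0851/12)^(12 × 12.1) = $55,471.04
Interest = A − P = $55,471.04 − $19,881.41 = $35,589.63

Interest = A - P = $35,589.63


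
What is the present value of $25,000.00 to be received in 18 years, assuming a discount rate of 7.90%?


Present value formula: PV = FV / (1 + r)^t
PV = $25,000.00 / (1 + 0.079)^18
PV = $25,000.00 / 3.929941
PV = $6,361.42

PV = FV / (1 + r)^t = $6,361.42


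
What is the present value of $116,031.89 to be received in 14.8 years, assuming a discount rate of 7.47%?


Present value formula: PV = FV / (1 + r)^t
PV = $116,031.89 / (1 + 0.0747)^14.8
PV = $116,031.89 / 2.9043656
PV = $39,950.86

PV = FV / (1 + r)^t = $39,950.86


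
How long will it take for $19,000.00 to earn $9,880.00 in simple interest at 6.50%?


Rearrange the simple interest formula for t:
I = P × r × t  ⇒  t = I / (P × r)
t = $9,880.00 / ($19,000.00 × 0.065)
t = 8

t = I/(P×r) = 8 years


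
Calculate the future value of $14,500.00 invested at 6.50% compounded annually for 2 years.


Compound interest formula: A = P(1 + r/n)^(nt)
A = $14,500.00 × (1 + 0.065/1)^(1 × 2)
Growth factor: (1 + 0.065/1)^2 = 1.134225
A = $14,500.00 × 1.134225
A = $16,446.26

A = P(1 + r/n)^(nt) = $16,446.26


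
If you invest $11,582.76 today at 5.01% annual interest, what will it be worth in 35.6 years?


Future value formula: FV = PV × (1 + r)^t
FV = $11,582.76 × (1 + 0.0501)^35.6
FV = $11,582.76 × 5.6991678
FV = $66,012.09

FV = PV × (1 + r)^t = $66,012.09


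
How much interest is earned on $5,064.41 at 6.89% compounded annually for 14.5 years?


Compound interest earned = final amount − principal.
A = P(1 + r/n)^(nt) = $5,064.41 × (1 + 0.0689/1)^(1 × 14.5) = $13,308.11
Interest = A − P = $13,308.11 − $5,064.41 = $8,243.70

Interest = A - P = $8,243.70


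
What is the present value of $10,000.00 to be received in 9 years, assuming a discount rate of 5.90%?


Present value formula: PV = FV / (1 + r)^t
PV = $10,000.00 / (1 + 0.059)^9
PV = $10,000.00 / 1.675188
PV = $5,969.48

PV = FV / (1 + r)^t = $5,969.48


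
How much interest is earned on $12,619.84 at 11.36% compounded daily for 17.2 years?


Compound interest earned = final amount − principal.
A = P(1 + r/n)^(nt) = $12,619.84 × (1 + 0.1136/365)^(365 × 17.2) = $89,022.24
Interest = A − P = $89,022.24 − $12,619.84 = $76,402.40

Interest = A - P = $76,402.40


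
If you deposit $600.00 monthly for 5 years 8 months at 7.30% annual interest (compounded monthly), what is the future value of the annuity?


Future value of an ordinary annuity: FV = PMT × ((1 + r)^n − 1) / r
Monthly rate r = 0.073/12 ≈ 0.00608333, n = 68
FV = $600.00 × ((1 + 0.073/12)^68 − 1) / (0.073/12)
FV = $600.00 × 83.911052
FV = $50,346.63

FV = PMT × ((1+r)^n - 1)/r = $50,346.63


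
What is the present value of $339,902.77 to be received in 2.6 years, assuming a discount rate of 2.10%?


Present value formula: PV = FV / (1 + r)^t
PV = $339,902.77 / (1 + 0.021)^2.6
PV = $339,902.77 / 1.055521125
PV = $322,023.65

PV = FV / (1 + r)^t = $322,023.65


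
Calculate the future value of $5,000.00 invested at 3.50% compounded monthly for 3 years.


Compound interest formula: A = P(1 + r/n)^(nt)
A = $5,000.00 × (1 + 0.035/12)^(12 × 3)
Growth factor: (1 + 0.035/12)^36 = 1.1105409
A = $5,000.00 × 1.1105409
A = $5,552.70

A = P(1 + r/n)^(nt) = $5,552.70


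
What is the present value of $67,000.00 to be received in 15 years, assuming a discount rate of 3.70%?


Present value formula: PV = FV / (1 + r)^t
PV = $67,000.00 / (1 + 0.037)^15
PV = $67,000.00 / 1.724572
PV = $38,850.22

PV = FV / (1 + r)^t = $38,850.22


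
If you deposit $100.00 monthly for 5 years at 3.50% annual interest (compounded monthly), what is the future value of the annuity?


Future value of an ordinary annuity: FV = PMT × ((1 + r)^n − 1) / r
Monthly rate r = 0.035/12 ≈ 0.00291667, n = 60
FV = $100.00 × ((1 + 0.035/12)^60 − 1) / (0.035/12)
FV = $100.00 × 65.466113
FV = $6,546.61

FV = PMT × ((1+r)^n - 1)/r = $6,546.61


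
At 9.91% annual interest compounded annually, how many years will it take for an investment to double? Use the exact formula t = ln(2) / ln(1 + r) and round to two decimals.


Doubling condition: (1 + r)^t = 2
Take ln of both sides: t × ln(1 + r) = ln(2)
t = ln(2) / ln(1 + r)
t = 0.693147 / 0.094492
t = 7.34

t = ln(2) / ln(1 + r) = 7.34 years


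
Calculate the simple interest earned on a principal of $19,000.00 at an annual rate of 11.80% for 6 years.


Simple interest formula: I = P × r × t
I = $19,000.00 × 0.118 × 6
I = $13,452.00

I = P × r × t = $13,452.00


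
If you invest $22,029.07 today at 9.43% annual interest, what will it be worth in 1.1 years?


Future value formula: FV = PV × (1 + r)^t
FV = $22,029.07 × (1 + 0.0943)^1.1
FV = $22,029.07 × 1.104206
FV = $24,324.63

FV = PV × (1 + r)^t = $24,324.63


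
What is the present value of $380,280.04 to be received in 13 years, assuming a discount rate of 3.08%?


Present value formula: PV = FV / (1 + r)^t
PV = $380,280.04 / (1 + 0.0308)^13
PV = $380,280.04 / 1.4834309
PV = $256,351.70

PV = FV / (1 + r)^t = $256,351.70


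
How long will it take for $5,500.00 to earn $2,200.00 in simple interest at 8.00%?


Rearrange the simple interest formula for t:
I = P × r × t  ⇒  t = I / (P × r)
t = $2,200.00 / ($5,500.00 × 0.08)
t = 5

t = I/(P×r) = 5 years


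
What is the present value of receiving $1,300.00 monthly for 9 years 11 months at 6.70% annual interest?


Present value of an ordinary annuity: PV = PMT × (1 − (1 + r)^(−n)) / r
Monthly rate r = 0.067/12 ≈ 0.00558333, n = 119
PV = $1,300.00 × (1 − (1 + 0.067/12)^(−119)) / (0.067/12)
PV = $1,300.00 × 86.771571
PV = $112,803.04

PV = PMT × (1-(1+r)^(-n))/r = $112,803.04


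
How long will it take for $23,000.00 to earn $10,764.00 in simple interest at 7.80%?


Rearrange the simple interest formula for t:
I = P × r × t  ⇒  t = I / (P × r)
t = $10,764.00 / ($23,000.00 × 0.078)
t = 6

t = I/(P×r) = 6 years


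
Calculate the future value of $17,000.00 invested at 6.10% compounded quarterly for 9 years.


Compound interest formula: A = P(1 + r/n)^(nt)
A = $17,000.00 × (1 + 0.061/4)^(4 × 9)
Growth factor: (1 + 0.061/4)^36 = 1.724360
A = $17,000.00 × 1.724360
A = $29,314.12

A = P(1 + r/n)^(nt) = $29,314.12


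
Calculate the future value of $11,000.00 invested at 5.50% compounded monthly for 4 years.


Compound interest formula: A = P(1 + r/n)^(nt)
A = $11,000.00 × (1 + 0.055/12)^(12 × 4)
Growth factor: (1 + 0.055/12)^48 = 1.245451
A = $11,000.00 × 1.245451
A = $13,699.96

A = P(1 + r/n)^(nt) = $13,699.96


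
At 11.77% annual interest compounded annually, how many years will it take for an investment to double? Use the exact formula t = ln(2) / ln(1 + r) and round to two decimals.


Doubling condition: (1 + r)^t = 2
Take ln of both sides: t × ln(1 + r) = ln(2)
t = ln(2) / ln(1 + r)
t = 0.693147 / 0.111273
t = 6.23

t = ln(2) / ln(1 + r) = 6.23 years


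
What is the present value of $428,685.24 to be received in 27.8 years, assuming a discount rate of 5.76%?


Present value formula: PV = FV / (1 + r)^t
PV = $428,685.24 / (1 + 0.0576)^27.8
PV = $428,685.24 / 4.7439062
PV = $90,365.45

PV = FV / (1 + r)^t = $90,365.45


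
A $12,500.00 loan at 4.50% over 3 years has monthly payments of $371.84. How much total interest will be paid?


Total paid over the life of the loan = PMT × n.
Total paid = $371.84 × 36 = $13,386.24
Total interest = total paid − principal = $13,386.24 − $12,500.00 = $886.24

Total interest = (PMT × n) - PV = $886.24


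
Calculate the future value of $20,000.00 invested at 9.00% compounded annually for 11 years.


Compound interest formula: A = P(1 + r/n)^(nt)
A = $20,000.00 × (1 + 0.09/1)^(1 × 11)
Growth factor: (1 + 0.09/1)^11 = 2.5804264
A = $20,000.00 × 2.5804264
A = $51,608.53

A = P(1 + r/n)^(nt) = $51,608.53


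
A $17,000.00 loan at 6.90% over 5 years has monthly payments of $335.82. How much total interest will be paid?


Total paid over the life of the loan = PMT × n.
Total paid = $335.82 × 60 = $20,149.20
Total interest = total paid − principal = $20,149.20 − $17,000.00 = $3,149.20

Total interest = (PMT × n) - PV = $3,149.20


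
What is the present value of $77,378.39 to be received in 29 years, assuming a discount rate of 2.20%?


Present value formula: PV = FV / (1 + r)^t
PV = $77,378.39 / (1 + 0.022)^29
PV = $77,378.39 / 1.8796456
PV = $41,166.48

PV = FV / (1 + r)^t = $41,166.48


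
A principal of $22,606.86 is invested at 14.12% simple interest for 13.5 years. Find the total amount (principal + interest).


Total amount formula: A = P(1 + rt) = P + P·r·t
Interest: I = P × r × t = $22,606.86 × 0.1412 × 13.5 = $43,093.20
A = P + I = $22,606.86 + $43,093.20 = $65,700.06

A = P + I = P(1 + rt) = $65,700.06


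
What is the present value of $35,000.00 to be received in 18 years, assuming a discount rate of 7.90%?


Present value formula: PV = FV / (1 + r)^t
PV = $35,000.00 / (1 + 0.079)^18
PV = $35,000.00 / 3.929941
PV = $8,905.99

PV = FV / (1 + r)^t = $8,905.99


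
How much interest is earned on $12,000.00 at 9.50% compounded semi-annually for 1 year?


Compound interest earned = final amount − principal.
A = P(1 + r/n)^(nt) = $12,000.00 × (1 + 0.095/2)^(2 × 1) = $13,167.08
Interest = A − P = $13,167.08 − $12,000.00 = $1,167.08

Interest = A - P = $1,167.08


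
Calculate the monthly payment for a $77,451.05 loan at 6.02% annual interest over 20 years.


Loan payment formula: PMT = PV × r / (1 − (1 + r)^(−n))
Monthly rate r = 0.0602/12 ≈ 0.00501667, n = 240 months
Denominator: 1 − (1 + 0.0602/12)^(−240) = 0.699104
PMT = $77,451.05 × (0.0602/12) / 0.699104
PMT = $555.78 per month

PMT = PV × r / (1-(1+r)^(-n)) = $555.78/month


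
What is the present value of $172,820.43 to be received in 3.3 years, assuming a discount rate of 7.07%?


Present value formula: PV = FV / (1 + r)^t
PV = $172,820.43 / (1 + 0.0707)^3.3
PV = $172,820.43 / 1.2528635
PV = $137,940.35

PV = FV / (1 + r)^t = $137,940.35


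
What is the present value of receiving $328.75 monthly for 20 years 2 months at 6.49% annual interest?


Present value of an ordinary annuity: PV = PMT × (1 − (1 + r)^(−n)) / r
Monthly rate r = 0.0649/12 ≈ 0.00540833, n = 242
PV = $328.75 × (1 − (1 + 0.0649/12)^(−242)) / (0.0649/12)
PV = $328.75 × 134.774630
PV = $44,307.16

PV = PMT × (1-(1+r)^(-n))/r = $44,307.16


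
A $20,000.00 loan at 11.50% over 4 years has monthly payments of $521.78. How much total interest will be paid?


Total paid over the life of the loan = PMT × n.
Total paid = $521.78 × 48 = $25,045.44
Total interest = total paid − principal = $25,045.44 − $20,000.00 = $5,045.44

Total interest = (PMT × n) - PV = $5,045.44


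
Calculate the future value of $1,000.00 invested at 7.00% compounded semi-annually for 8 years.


Compound interest formula: A = P(1 + r/n)^(nt)
A = $1,000.00 × (1 + 0.07/2)^(2 × 8)
Growth factor: (1 + 0.07/2)^16 = 1.733986
A = $1,000.00 × 1.733986
A = $1,733.99

A = P(1 + r/n)^(nt) = $1,733.99


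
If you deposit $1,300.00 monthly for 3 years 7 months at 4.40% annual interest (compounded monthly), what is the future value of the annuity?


Future value of an ordinary annuity: FV = PMT × ((1 + r)^n − 1) / r
Monthly rate r = 0.044/12 ≈ 0.00366667, n = 43
FV = $1,300.00 × ((1 + 0.044/12)^43 − 1) / (0.044/12)
FV = $1,300.00 × 46.483180
FV = $60,428.13

FV = PMT × ((1+r)^n - 1)/r = $60,428.13


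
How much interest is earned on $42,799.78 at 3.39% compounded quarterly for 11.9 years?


Compound interest earned = final amount − principal.
A = P(1 + r/n)^(nt) = $42,799.78 × (1 + 0.0339/4)^(4 × 11.9) = $63,959.05
Interest = A − P = $63,959.05 − $42,799.78 = $21,159.27

Interest = A - P = $21,159.27


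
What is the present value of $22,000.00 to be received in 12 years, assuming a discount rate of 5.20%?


Present value formula: PV = FV / (1 + r)^t
PV = $22,000.00 / (1 + 0.052)^12
PV = $22,000.00 / 1.837337
PV = $11,973.85

PV = FV / (1 + r)^t = $11,973.85


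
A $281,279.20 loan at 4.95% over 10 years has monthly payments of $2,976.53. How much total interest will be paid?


Total paid over the life of the loan = PMT × n.
Total paid = $2,976.53 × 120 = $357,183.60
Total interest = total paid − principal = $357,183.60 − $281,279.20 = $75,904.40

Total interest = (PMT × n) - PV = $75,904.40


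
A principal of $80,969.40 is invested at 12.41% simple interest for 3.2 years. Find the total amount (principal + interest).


Total amount formula: A = P(1 + rt) = P + P·r·t
Interest: I = P × r × t = $80,969.40 × 0.1241 × 3.2 = $32,154.57
A = P + I = $80,969.40 + $32,154.57 = $113,123.97

A = P + I = P(1 + rt) = $113,123.97


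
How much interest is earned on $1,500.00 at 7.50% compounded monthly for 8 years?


Compound interest earned = final amount − principal.
A = P(1 + r/n)^(nt) = $1,500.00 × (1 + 0.075/12)^(12 × 8) = $2,728.08
Interest = A − P = $2,728.08 − $1,500.00 = $1,228.08

Interest = A - P = $1,228.08


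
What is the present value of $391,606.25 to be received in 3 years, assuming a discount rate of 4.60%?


Present value formula: PV = FV / (1 + r)^t
PV = $391,606.25 / (1 + 0.046)^3
PV = $391,606.25 / 1.14444534
PV = $342,179.95

PV = FV / (1 + r)^t = $342,179.95


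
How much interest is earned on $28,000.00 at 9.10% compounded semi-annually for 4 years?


Compound interest earned = final amount − principal.
A = P(1 + r/n)^(nt) = $28,000.00 × (1 + 0.091/2)^(2 × 4) = $39,971.49
Interest = A − P = $39,971.49 − $28,000.00 = $11,971.49

Interest = A - P = $11,971.49


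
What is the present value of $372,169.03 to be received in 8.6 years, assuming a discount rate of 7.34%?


Present value formula: PV = FV / (1 + r)^t
PV = $372,169.03 / (1 + 0.0734)^8.6
PV = $372,169.03 / 1.8388643
PV = $202,390.70

PV = FV / (1 + r)^t = $202,390.70


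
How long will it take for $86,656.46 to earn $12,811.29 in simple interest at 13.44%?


Rearrange the simple interest formula for t:
I = P × r × t  ⇒  t = I / (P × r)
t = $12,811.29 / ($86,656.46 × 0.1344)
t = 1.1

t = I/(P×r) = 1.1 years


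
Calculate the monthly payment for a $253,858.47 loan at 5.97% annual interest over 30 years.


Loan payment formula: PMT = PV × r / (1 − (1 + r)^(−n))
Monthly rate r = 0.0597/12 = 0.004975, n = 360 months
Denominator: 1 − (1 + 0.0597/12)^(−360) = 0.832464
PMT = $253,858.47 × (0.0597/12) / 0.832464
PMT = $1,517.12 per month

PMT = PV × r / (1-(1+r)^(-n)) = $1,517.12/month


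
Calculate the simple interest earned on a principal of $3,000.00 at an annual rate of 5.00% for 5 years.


Simple interest formula: I = P × r × t
I = $3,000.00 × 0.05 × 5
I = $750.00

I = P × r × t = $750.00


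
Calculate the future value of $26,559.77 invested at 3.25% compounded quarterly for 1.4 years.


Compound interest formula: A = P(1 + r/n)^(nt)
A = $26,559.77 × (1 + 0.0325/4)^(4 × 1.4)
Growth factor: (1 + 0.0325/4)^5.6 = 1.0463586
A = $26,559.77 × 1.0463586
A = $27,791.04

A = P(1 + r/n)^(nt) = $27,791.04


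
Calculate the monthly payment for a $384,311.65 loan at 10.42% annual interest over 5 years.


Loan payment formula: PMT = PV × r / (1 − (1 + r)^(−n))
Monthly rate r = 0.1042/12 ≈ 0.00868333, n = 60 months
Denominator: 1 − (1 + 0.1042/12)^(−60) = 0.4047364
PMT = $384,311.65 × (0.1042/12) / 0.4047364
PMT = $8,245.13 per month

PMT = PV × r / (1-(1+r)^(-n)) = $8,245.13/month


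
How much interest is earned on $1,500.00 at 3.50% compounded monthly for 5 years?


Compound interest earned = final amount − principal.
A = P(1 + r/n)^(nt) = $1,500.00 × (1 + 0.035/12)^(12 × 5) = $1,786.41
Interest = A − P = $1,786.41 − $1,500.00 = $286.41

Interest = A - P = $286.41


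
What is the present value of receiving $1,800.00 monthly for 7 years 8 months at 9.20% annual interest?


Present value of an ordinary annuity: PV = PMT × (1 − (1 + r)^(−n)) / r
Monthly rate r = 0.092/12 ≈ 0.00766667, n = 92
PV = $1,800.00 × (1 − (1 + 0.092/12)^(−92)) / (0.092/12)
PV = $1,800.00 × 65.833772
PV = $118,500.79

PV = PMT × (1-(1+r)^(-n))/r = $118,500.79


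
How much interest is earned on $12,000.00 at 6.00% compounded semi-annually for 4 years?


Compound interest earned = final amount − principal.
A = P(1 + r/n)^(nt) = $12,000.00 × (1 + 0.06/2)^(2 × 4) = $15,201.24
Interest = A − P = $15,201.24 − $12,000.00 = $3,201.24

Interest = A - P = $3,201.24


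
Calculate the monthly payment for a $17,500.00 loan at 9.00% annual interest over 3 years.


Loan payment formula: PMT = PV × r / (1 − (1 + r)^(−n))
Monthly rate r = 0.09/12 = 0.0075, n = 36 months
Denominator: 1 − (1 + 0.09/12)^(−36) = 0.235851
PMT = $17,500.00 × (0.09/12) / 0.235851
PMT = $556.50 per month

PMT = PV × r / (1-(1+r)^(-n)) = $556.50/month


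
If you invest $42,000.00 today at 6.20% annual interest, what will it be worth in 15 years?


Future value formula: FV = PV × (1 + r)^t
FV = $42,000.00 × (1 + 0.062)^15
FV = $42,000.00 × 2.4652885
FV = $103,542.12

FV = PV × (1 + r)^t = $103,542.12


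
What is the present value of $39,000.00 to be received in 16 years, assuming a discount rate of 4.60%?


Present value formula: PV = FV / (1 + r)^t
PV = $39,000.00 / (1 + 0.046)^16
PV = $39,000.00 / 2.053558
PV = $18,991.43

PV = FV / (1 + r)^t = $18,991.43


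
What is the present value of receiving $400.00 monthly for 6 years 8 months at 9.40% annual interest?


Present value of an ordinary annuity: PV = PMT × (1 − (1 + r)^(−n)) / r
Monthly rate r = 0.094/12 ≈ 0.00783333, n = 80
PV = $400.00 × (1 − (1 + 0.094/12)^(−80)) / (0.094/12)
PV = $400.00 × 59.275349
PV = $23,710.14

PV = PMT × (1-(1+r)^(-n))/r = $23,710.14


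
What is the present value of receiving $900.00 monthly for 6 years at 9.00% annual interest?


Present value of an ordinary annuity: PV = PMT × (1 − (1 + r)^(−n)) / r
Monthly rate r = 0.09/12 = 0.0075, n = 72
PV = $900.00 × (1 − (1 + 0.09/12)^(−72)) / (0.09/12)
PV = $900.00 × 55.476849
PV = $49,929.16

PV = PMT × (1-(1+r)^(-n))/r = $49,929.16


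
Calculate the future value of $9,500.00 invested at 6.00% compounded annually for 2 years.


Compound interest formula: A = P(1 + r/n)^(nt)
A = $9,500.00 × (1 + 0.06/1)^(1 × 2)
Growth factor: (1 + 0.06/1)^2 = 1.123600
A = $9,500.00 × 1.123600
A = $10,674.20

A = P(1 + r/n)^(nt) = $10,674.20


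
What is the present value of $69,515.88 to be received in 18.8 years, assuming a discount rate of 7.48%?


Present value formula: PV = FV / (1 + r)^t
PV = $69,515.88 / (1 + 0.0748)^18.8
PV = $69,515.88 / 3.881146
PV = $17,911.17

PV = FV / (1 + r)^t = $17,911.17


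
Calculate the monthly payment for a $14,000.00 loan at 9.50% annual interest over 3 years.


Loan payment formula: PMT = PV × r / (1 − (1 + r)^(−n))
Monthly rate r = 0.095/12 ≈ 0.00791667, n = 36 months
Denominator: 1 − (1 + 0.095/12)^(−36) = 0.247141
PMT = $14,000.00 × (0.095/12) / 0.247141
PMT = $448.46 per month

PMT = PV × r / (1-(1+r)^(-n)) = $448.46/month


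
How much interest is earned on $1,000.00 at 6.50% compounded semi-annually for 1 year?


Compound interest earned = final amount − principal.
A = P(1 + r/n)^(nt) = $1,000.00 × (1 + 0.065/2)^(2 × 1) = $1,066.06
Interest = A − P = $1,066.06 − $1,000.00 = $66.06

Interest = A - P = $66.06


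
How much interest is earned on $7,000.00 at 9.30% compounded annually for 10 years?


Compound interest earned = final amount − principal.
A = P(1 + r/n)^(nt) = $7,000.00 × (1 + 0.093/1)^(1 × 10) = $17,033.33
Interest = A − P = $17,033.33 − $7,000.00 = $10,033.33

Interest = A - P = $10,033.33


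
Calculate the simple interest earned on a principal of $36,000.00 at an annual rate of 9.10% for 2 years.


Simple interest formula: I = P × r × t
I = $36,000.00 × 0.091 × 2
I = $6,552.00

I = P × r × t = $6,552.00


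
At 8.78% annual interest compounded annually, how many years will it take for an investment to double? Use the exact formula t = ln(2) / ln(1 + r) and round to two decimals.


Doubling condition: (1 + r)^t = 2
Take ln of both sides: t × ln(1 + r) = ln(2)
t = ln(2) / ln(1 + r)
t = 0.693147 / 0.084157
t = 8.24

t = ln(2) / ln(1 + r) = 8.24 years


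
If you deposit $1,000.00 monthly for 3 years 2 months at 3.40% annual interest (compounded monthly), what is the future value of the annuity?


Future value of an ordinary annuity: FV = PMT × ((1 + r)^n − 1) / r
Monthly rate r = 0.034/12 ≈ 0.00283333, n = 38
FV = $1,000.00 × ((1 + 0.034/12)^38 − 1) / (0.034/12)
FV = $1,000.00 × 40.061267
FV = $40,061.27

FV = PMT × ((1+r)^n - 1)/r = $40,061.27


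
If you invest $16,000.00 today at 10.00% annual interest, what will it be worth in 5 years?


Future value formula: FV = PV × (1 + r)^t
FV = $16,000.00 × (1 + 0.1)^5
FV = $16,000.00 × 1.610510
FV = $25,768.16

FV = PV × (1 + r)^t = $25,768.16


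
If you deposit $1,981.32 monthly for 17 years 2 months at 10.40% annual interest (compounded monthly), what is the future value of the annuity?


Future value of an ordinary annuity: FV = PMT × ((1 + r)^n − 1) / r
Monthly rate r = 0.104/12 ≈ 0.00866667, n = 206
FV = $1,981.32 × ((1 + 0.104/12)^206 − 1) / (0.104/12)
FV = $1,981.32 × 567.217632
FV = $1,123,839.64

FV = PMT × ((1+r)^n - 1)/r = $1,123,839.64


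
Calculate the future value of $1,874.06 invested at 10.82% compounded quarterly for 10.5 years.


Compound interest formula: A = P(1 + r/n)^(nt)
A = $1,874.06 × (1 + 0.1082/4)^(4 × 10.5)
Growth factor: (1 + 0.1082/4)^42 = 3.067939
A = $1,874.06 × 3.067939
A = $5,749.50

A = P(1 + r/n)^(nt) = $5,749.50


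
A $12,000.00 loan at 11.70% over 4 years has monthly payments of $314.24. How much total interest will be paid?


Total paid over the life of the loan = PMT × n.
Total paid = $314.24 × 48 = $15,083.52
Total interest = total paid − principal = $15,083.52 − $12,000.00 = $3,083.52

Total interest = (PMT × n) - PV = $3,083.52


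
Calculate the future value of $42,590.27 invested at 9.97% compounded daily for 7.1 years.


Compound interest formula: A = P(1 + r/n)^(nt)
A = $42,590.27 × (1 + 0.0997/365)^(365 × 7.1)
Growth factor: (1 + 0.0997/365)^2591.5 = 2.0294673
A = $42,590.27 × 2.0294673
A = $86,435.56

A = P(1 + r/n)^(nt) = $86,435.56


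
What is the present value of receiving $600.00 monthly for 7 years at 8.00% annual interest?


Present value of an ordinary annuity: PV = PMT × (1 − (1 + r)^(−n)) / r
Monthly rate r = 0.08/12 ≈ 0.00666667, n = 84
PV = $600.00 × (1 − (1 + 0.08/12)^(−84)) / (0.08/12)
PV = $600.00 × 64.159261
PV = $38,495.56

PV = PMT × (1-(1+r)^(-n))/r = $38,495.56


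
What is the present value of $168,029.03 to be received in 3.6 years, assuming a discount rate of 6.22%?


Present value formula: PV = FV / (1 + r)^t
PV = $168,029.03 / (1 + 0.0622)^3.6
PV = $168,029.03 / 1.2426324
PV = $135,220.22

PV = FV / (1 + r)^t = $135,220.22


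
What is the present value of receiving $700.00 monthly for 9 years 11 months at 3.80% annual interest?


Present value of an ordinary annuity: PV = PMT × (1 − (1 + r)^(−n)) / r
Monthly rate r = 0.038/12 ≈ 0.00316667, n = 119
PV = $700.00 × (1 − (1 + 0.038/12)^(−119)) / (0.038/12)
PV = $700.00 × 99.019268
PV = $69,313.49

PV = PMT × (1-(1+r)^(-n))/r = $69,313.49


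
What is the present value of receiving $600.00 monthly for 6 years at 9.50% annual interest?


Present value of an ordinary annuity: PV = PMT × (1 − (1 + r)^(−n)) / r
Monthly rate r = 0.095/12 ≈ 0.00791667, n = 72
PV = $600.00 × (1 − (1 + 0.095/12)^(−72)) / (0.095/12)
PV = $600.00 × 54.720488
PV = $32,832.29

PV = PMT × (1-(1+r)^(-n))/r = $32,832.29


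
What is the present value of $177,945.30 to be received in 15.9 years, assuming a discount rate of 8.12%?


Present value formula: PV = FV / (1 + r)^t
PV = $177,945.30 / (1 + 0.0812)^15.9
PV = $177,945.30 / 3.460238
PV = $51,425.74

PV = FV / (1 + r)^t = $51,425.74


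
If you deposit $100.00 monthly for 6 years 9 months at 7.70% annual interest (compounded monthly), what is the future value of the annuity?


Future value of an ordinary annuity: FV = PMT × ((1 + r)^n − 1) / r
Monthly rate r = 0.077/12 ≈ 0.00641667, n = 81
FV = $100.00 × ((1 + 0.077/12)^81 − 1) / (0.077/12)
FV = $100.00 × 105.789712
FV = $10,578.97

FV = PMT × ((1+r)^n - 1)/r = $10,578.97


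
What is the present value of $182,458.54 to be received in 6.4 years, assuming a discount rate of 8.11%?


Present value formula: PV = FV / (1 + r)^t
PV = $182,458.54 / (1 + 0.0811)^6.4
PV = $182,458.54 / 1.647182
PV = $110,770.12

PV = FV / (1 + r)^t = $110,770.12


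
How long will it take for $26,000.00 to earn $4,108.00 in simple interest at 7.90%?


Rearrange the simple interest formula for t:
I = P × r × t  ⇒  t = I / (P × r)
t = $4,108.00 / ($26,000.00 × 0.079)
t = 2

t = I/(P×r) = 2 years


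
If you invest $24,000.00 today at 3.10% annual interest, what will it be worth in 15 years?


Future value formula: FV = PV × (1 + r)^t
FV = $24,000.00 × (1 + 0.031)^15
FV = $24,000.00 × 1.5808111
FV = $37,939.47

FV = PV × (1 + r)^t = $37,939.47


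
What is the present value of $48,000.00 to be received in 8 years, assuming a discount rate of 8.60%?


Present value formula: PV = FV / (1 + r)^t
PV = $48,000.00 / (1 + 0.086)^8
PV = $48,000.00 / 1.934811
PV = $24,808.62

PV = FV / (1 + r)^t = $24,808.62


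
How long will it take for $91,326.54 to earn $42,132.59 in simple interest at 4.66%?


Rearrange the simple interest formula for t:
I = P × r × t  ⇒  t = I / (P × r)
t = $42,132.59 / ($91,326.54 × 0.0466)
t = 9.9

t = I/(P×r) = 9.9 years


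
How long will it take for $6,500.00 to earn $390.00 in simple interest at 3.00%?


Rearrange the simple interest formula for t:
I = P × r × t  ⇒  t = I / (P × r)
t = $390.00 / ($6,500.00 × 0.03)
t = 2

t = I/(P×r) = 2 years


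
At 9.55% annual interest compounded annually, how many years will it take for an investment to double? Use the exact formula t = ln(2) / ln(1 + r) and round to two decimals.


Doubling condition: (1 + r)^t = 2
Take ln of both sides: t × ln(1 + r) = ln(2)
t = ln(2) / ln(1 + r)
t = 0.693147 / 0.091211
t = 7.60

t = ln(2) / ln(1 + r) = 7.60 years
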